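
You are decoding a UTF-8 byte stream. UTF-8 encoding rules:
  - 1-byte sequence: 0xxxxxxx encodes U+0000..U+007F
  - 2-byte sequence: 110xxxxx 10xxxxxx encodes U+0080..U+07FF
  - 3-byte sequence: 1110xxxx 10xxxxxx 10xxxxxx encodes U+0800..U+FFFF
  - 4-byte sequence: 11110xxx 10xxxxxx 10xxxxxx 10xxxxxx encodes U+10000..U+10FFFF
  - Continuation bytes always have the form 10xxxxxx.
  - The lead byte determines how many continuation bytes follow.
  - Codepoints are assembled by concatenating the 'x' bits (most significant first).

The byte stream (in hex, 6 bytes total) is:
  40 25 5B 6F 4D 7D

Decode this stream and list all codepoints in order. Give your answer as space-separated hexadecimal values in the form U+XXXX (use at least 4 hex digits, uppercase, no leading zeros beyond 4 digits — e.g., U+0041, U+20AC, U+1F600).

Answer: U+0040 U+0025 U+005B U+006F U+004D U+007D

Derivation:
Byte[0]=40: 1-byte ASCII. cp=U+0040
Byte[1]=25: 1-byte ASCII. cp=U+0025
Byte[2]=5B: 1-byte ASCII. cp=U+005B
Byte[3]=6F: 1-byte ASCII. cp=U+006F
Byte[4]=4D: 1-byte ASCII. cp=U+004D
Byte[5]=7D: 1-byte ASCII. cp=U+007D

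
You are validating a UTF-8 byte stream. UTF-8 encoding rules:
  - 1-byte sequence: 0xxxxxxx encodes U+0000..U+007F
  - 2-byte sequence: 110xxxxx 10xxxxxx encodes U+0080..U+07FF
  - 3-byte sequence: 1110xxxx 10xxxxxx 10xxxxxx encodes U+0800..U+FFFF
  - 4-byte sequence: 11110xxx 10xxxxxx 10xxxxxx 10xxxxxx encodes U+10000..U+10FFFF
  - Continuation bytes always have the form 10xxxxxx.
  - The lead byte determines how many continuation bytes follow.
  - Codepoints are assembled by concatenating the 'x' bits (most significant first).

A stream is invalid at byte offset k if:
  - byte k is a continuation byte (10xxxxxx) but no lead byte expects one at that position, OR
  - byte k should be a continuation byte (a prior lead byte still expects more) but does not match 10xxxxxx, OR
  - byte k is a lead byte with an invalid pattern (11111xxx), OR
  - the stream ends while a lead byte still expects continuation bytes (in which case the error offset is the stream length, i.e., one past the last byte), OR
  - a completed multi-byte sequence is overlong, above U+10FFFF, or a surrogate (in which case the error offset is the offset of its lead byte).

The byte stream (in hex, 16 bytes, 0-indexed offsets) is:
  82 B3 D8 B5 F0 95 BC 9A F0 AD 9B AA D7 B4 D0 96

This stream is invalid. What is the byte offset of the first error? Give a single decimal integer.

Answer: 0

Derivation:
Byte[0]=82: INVALID lead byte (not 0xxx/110x/1110/11110)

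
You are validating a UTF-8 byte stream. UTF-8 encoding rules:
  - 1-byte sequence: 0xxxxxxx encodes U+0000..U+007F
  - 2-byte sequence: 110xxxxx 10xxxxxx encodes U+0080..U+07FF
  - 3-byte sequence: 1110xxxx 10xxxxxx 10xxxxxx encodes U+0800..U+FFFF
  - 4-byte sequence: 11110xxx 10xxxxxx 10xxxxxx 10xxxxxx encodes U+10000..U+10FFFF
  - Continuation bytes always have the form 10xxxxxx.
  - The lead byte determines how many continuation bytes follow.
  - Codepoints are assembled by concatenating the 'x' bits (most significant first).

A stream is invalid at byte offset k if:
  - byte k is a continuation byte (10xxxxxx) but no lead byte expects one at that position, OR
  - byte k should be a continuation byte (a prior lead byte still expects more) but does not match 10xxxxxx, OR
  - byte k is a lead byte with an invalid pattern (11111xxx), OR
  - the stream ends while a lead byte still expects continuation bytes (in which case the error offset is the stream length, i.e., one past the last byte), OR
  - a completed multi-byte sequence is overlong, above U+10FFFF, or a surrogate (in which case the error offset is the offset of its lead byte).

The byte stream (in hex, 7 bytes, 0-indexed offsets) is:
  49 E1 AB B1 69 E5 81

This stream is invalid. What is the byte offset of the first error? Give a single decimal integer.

Answer: 7

Derivation:
Byte[0]=49: 1-byte ASCII. cp=U+0049
Byte[1]=E1: 3-byte lead, need 2 cont bytes. acc=0x1
Byte[2]=AB: continuation. acc=(acc<<6)|0x2B=0x6B
Byte[3]=B1: continuation. acc=(acc<<6)|0x31=0x1AF1
Completed: cp=U+1AF1 (starts at byte 1)
Byte[4]=69: 1-byte ASCII. cp=U+0069
Byte[5]=E5: 3-byte lead, need 2 cont bytes. acc=0x5
Byte[6]=81: continuation. acc=(acc<<6)|0x01=0x141
Byte[7]: stream ended, expected continuation. INVALID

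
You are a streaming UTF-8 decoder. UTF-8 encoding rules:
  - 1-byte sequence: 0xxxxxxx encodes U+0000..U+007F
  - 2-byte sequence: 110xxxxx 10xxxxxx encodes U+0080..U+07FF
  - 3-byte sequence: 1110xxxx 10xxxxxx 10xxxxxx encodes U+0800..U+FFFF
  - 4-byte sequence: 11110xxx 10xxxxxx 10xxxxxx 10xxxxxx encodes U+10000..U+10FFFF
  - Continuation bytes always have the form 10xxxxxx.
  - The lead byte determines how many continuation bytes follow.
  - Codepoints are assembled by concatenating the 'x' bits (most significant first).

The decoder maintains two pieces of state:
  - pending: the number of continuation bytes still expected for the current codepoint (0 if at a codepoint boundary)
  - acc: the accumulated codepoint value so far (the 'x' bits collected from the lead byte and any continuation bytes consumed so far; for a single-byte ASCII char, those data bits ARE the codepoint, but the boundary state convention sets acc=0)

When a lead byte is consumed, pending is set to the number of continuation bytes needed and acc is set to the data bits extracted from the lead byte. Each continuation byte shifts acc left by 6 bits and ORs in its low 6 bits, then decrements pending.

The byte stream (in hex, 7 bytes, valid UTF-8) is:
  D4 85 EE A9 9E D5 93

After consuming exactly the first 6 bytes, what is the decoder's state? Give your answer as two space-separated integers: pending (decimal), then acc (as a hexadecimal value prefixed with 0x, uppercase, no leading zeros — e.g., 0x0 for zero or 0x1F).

Answer: 1 0x15

Derivation:
Byte[0]=D4: 2-byte lead. pending=1, acc=0x14
Byte[1]=85: continuation. acc=(acc<<6)|0x05=0x505, pending=0
Byte[2]=EE: 3-byte lead. pending=2, acc=0xE
Byte[3]=A9: continuation. acc=(acc<<6)|0x29=0x3A9, pending=1
Byte[4]=9E: continuation. acc=(acc<<6)|0x1E=0xEA5E, pending=0
Byte[5]=D5: 2-byte lead. pending=1, acc=0x15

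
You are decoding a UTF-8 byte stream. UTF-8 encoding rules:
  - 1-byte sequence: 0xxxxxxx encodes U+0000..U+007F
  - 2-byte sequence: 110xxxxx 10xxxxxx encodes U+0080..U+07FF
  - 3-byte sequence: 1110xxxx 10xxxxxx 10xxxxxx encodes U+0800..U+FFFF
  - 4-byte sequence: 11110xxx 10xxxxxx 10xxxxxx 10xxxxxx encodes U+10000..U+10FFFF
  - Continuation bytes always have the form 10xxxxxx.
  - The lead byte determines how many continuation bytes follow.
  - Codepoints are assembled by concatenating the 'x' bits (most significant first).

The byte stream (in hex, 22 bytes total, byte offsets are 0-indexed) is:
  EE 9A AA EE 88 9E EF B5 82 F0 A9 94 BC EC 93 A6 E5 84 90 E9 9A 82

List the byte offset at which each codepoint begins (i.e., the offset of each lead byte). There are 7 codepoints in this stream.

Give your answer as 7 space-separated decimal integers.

Answer: 0 3 6 9 13 16 19

Derivation:
Byte[0]=EE: 3-byte lead, need 2 cont bytes. acc=0xE
Byte[1]=9A: continuation. acc=(acc<<6)|0x1A=0x39A
Byte[2]=AA: continuation. acc=(acc<<6)|0x2A=0xE6AA
Completed: cp=U+E6AA (starts at byte 0)
Byte[3]=EE: 3-byte lead, need 2 cont bytes. acc=0xE
Byte[4]=88: continuation. acc=(acc<<6)|0x08=0x388
Byte[5]=9E: continuation. acc=(acc<<6)|0x1E=0xE21E
Completed: cp=U+E21E (starts at byte 3)
Byte[6]=EF: 3-byte lead, need 2 cont bytes. acc=0xF
Byte[7]=B5: continuation. acc=(acc<<6)|0x35=0x3F5
Byte[8]=82: continuation. acc=(acc<<6)|0x02=0xFD42
Completed: cp=U+FD42 (starts at byte 6)
Byte[9]=F0: 4-byte lead, need 3 cont bytes. acc=0x0
Byte[10]=A9: continuation. acc=(acc<<6)|0x29=0x29
Byte[11]=94: continuation. acc=(acc<<6)|0x14=0xA54
Byte[12]=BC: continuation. acc=(acc<<6)|0x3C=0x2953C
Completed: cp=U+2953C (starts at byte 9)
Byte[13]=EC: 3-byte lead, need 2 cont bytes. acc=0xC
Byte[14]=93: continuation. acc=(acc<<6)|0x13=0x313
Byte[15]=A6: continuation. acc=(acc<<6)|0x26=0xC4E6
Completed: cp=U+C4E6 (starts at byte 13)
Byte[16]=E5: 3-byte lead, need 2 cont bytes. acc=0x5
Byte[17]=84: continuation. acc=(acc<<6)|0x04=0x144
Byte[18]=90: continuation. acc=(acc<<6)|0x10=0x5110
Completed: cp=U+5110 (starts at byte 16)
Byte[19]=E9: 3-byte lead, need 2 cont bytes. acc=0x9
Byte[20]=9A: continuation. acc=(acc<<6)|0x1A=0x25A
Byte[21]=82: continuation. acc=(acc<<6)|0x02=0x9682
Completed: cp=U+9682 (starts at byte 19)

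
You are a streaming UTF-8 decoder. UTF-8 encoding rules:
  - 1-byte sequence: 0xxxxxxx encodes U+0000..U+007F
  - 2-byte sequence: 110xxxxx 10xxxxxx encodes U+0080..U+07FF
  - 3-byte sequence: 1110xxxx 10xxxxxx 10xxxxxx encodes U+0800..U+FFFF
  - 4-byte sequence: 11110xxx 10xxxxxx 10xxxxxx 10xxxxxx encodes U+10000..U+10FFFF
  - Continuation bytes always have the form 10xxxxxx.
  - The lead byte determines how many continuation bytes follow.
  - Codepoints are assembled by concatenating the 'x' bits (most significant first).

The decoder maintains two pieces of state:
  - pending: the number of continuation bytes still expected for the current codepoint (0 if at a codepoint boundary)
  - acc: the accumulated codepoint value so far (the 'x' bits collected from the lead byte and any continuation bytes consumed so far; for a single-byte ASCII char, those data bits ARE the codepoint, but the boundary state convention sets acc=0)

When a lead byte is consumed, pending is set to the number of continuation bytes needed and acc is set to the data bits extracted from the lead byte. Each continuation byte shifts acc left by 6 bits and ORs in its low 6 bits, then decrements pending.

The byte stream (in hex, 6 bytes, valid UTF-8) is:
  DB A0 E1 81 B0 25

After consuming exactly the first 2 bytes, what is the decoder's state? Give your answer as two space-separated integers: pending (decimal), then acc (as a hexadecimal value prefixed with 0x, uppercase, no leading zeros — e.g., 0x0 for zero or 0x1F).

Answer: 0 0x6E0

Derivation:
Byte[0]=DB: 2-byte lead. pending=1, acc=0x1B
Byte[1]=A0: continuation. acc=(acc<<6)|0x20=0x6E0, pending=0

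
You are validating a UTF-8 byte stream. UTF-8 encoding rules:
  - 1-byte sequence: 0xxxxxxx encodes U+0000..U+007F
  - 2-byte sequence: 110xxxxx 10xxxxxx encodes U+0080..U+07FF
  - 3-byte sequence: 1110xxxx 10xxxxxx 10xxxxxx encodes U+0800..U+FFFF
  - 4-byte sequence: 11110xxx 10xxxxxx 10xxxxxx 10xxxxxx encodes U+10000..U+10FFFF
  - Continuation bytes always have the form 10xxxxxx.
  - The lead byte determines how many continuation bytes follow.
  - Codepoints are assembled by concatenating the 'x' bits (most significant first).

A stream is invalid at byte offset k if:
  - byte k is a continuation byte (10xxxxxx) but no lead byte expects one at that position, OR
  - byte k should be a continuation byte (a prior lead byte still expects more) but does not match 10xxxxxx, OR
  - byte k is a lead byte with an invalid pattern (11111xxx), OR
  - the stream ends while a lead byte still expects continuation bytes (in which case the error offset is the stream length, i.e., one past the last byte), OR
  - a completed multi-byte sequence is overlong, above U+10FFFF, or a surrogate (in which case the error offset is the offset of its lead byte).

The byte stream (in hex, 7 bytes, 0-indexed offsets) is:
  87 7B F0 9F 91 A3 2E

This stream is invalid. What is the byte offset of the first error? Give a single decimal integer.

Byte[0]=87: INVALID lead byte (not 0xxx/110x/1110/11110)

Answer: 0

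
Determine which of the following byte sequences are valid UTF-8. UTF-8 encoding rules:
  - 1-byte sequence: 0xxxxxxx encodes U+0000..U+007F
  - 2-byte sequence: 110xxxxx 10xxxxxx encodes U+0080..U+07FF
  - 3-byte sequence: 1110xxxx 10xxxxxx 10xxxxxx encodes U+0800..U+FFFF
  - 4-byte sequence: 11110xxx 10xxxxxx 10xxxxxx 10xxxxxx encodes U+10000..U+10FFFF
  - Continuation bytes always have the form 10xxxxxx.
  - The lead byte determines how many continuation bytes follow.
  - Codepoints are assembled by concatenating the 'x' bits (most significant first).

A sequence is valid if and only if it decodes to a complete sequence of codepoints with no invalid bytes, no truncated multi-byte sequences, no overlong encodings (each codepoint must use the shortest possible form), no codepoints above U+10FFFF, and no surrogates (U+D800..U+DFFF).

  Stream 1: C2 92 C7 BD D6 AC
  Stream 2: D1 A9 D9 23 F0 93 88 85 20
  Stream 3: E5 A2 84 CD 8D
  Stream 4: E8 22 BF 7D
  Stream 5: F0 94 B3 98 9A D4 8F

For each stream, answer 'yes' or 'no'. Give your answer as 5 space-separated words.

Stream 1: decodes cleanly. VALID
Stream 2: error at byte offset 3. INVALID
Stream 3: decodes cleanly. VALID
Stream 4: error at byte offset 1. INVALID
Stream 5: error at byte offset 4. INVALID

Answer: yes no yes no no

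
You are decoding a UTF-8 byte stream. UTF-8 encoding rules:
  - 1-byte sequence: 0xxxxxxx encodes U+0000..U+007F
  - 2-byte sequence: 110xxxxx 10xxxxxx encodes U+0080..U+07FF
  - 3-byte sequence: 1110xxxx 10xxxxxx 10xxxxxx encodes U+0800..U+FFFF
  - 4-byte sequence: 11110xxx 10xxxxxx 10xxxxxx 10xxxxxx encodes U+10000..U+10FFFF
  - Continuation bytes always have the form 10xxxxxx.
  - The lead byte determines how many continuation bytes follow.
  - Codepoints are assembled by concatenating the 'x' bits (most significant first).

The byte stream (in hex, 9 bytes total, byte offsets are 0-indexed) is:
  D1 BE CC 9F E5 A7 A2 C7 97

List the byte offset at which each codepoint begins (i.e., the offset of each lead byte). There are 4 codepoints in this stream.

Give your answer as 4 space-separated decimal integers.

Answer: 0 2 4 7

Derivation:
Byte[0]=D1: 2-byte lead, need 1 cont bytes. acc=0x11
Byte[1]=BE: continuation. acc=(acc<<6)|0x3E=0x47E
Completed: cp=U+047E (starts at byte 0)
Byte[2]=CC: 2-byte lead, need 1 cont bytes. acc=0xC
Byte[3]=9F: continuation. acc=(acc<<6)|0x1F=0x31F
Completed: cp=U+031F (starts at byte 2)
Byte[4]=E5: 3-byte lead, need 2 cont bytes. acc=0x5
Byte[5]=A7: continuation. acc=(acc<<6)|0x27=0x167
Byte[6]=A2: continuation. acc=(acc<<6)|0x22=0x59E2
Completed: cp=U+59E2 (starts at byte 4)
Byte[7]=C7: 2-byte lead, need 1 cont bytes. acc=0x7
Byte[8]=97: continuation. acc=(acc<<6)|0x17=0x1D7
Completed: cp=U+01D7 (starts at byte 7)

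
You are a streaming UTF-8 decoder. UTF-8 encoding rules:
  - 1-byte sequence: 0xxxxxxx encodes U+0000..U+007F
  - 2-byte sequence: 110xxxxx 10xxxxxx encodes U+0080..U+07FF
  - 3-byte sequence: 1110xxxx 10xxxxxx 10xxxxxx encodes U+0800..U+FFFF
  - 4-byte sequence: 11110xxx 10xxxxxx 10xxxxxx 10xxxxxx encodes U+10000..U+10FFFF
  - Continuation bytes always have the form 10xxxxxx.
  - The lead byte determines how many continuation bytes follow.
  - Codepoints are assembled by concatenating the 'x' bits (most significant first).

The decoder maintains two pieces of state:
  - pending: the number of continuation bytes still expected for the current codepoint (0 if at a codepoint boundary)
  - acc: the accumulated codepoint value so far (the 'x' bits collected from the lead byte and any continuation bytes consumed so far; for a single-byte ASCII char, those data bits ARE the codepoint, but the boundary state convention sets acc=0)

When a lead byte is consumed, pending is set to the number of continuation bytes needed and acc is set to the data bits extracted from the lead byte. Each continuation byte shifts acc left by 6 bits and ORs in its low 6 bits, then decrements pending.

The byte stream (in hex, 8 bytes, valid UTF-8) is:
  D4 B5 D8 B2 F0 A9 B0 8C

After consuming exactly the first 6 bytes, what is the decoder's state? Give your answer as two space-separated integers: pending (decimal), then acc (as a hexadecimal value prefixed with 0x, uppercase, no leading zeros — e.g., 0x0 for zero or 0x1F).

Answer: 2 0x29

Derivation:
Byte[0]=D4: 2-byte lead. pending=1, acc=0x14
Byte[1]=B5: continuation. acc=(acc<<6)|0x35=0x535, pending=0
Byte[2]=D8: 2-byte lead. pending=1, acc=0x18
Byte[3]=B2: continuation. acc=(acc<<6)|0x32=0x632, pending=0
Byte[4]=F0: 4-byte lead. pending=3, acc=0x0
Byte[5]=A9: continuation. acc=(acc<<6)|0x29=0x29, pending=2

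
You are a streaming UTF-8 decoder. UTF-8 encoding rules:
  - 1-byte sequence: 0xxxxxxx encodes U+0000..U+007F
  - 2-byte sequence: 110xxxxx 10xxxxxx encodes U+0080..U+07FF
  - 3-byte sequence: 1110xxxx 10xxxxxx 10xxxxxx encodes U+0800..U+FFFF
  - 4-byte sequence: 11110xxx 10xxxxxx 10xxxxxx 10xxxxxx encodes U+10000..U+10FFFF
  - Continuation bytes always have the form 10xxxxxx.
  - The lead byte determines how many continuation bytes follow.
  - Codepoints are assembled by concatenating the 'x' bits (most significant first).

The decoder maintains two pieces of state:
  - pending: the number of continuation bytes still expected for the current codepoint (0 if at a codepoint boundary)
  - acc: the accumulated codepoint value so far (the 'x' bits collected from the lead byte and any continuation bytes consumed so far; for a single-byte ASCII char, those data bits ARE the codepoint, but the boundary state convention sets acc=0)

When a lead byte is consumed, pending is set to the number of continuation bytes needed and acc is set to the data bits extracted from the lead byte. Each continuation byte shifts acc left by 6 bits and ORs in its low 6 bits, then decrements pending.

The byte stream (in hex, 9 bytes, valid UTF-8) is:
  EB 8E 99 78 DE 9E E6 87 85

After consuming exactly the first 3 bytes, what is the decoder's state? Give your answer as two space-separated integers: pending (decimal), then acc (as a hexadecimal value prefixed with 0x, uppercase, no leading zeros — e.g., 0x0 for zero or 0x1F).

Byte[0]=EB: 3-byte lead. pending=2, acc=0xB
Byte[1]=8E: continuation. acc=(acc<<6)|0x0E=0x2CE, pending=1
Byte[2]=99: continuation. acc=(acc<<6)|0x19=0xB399, pending=0

Answer: 0 0xB399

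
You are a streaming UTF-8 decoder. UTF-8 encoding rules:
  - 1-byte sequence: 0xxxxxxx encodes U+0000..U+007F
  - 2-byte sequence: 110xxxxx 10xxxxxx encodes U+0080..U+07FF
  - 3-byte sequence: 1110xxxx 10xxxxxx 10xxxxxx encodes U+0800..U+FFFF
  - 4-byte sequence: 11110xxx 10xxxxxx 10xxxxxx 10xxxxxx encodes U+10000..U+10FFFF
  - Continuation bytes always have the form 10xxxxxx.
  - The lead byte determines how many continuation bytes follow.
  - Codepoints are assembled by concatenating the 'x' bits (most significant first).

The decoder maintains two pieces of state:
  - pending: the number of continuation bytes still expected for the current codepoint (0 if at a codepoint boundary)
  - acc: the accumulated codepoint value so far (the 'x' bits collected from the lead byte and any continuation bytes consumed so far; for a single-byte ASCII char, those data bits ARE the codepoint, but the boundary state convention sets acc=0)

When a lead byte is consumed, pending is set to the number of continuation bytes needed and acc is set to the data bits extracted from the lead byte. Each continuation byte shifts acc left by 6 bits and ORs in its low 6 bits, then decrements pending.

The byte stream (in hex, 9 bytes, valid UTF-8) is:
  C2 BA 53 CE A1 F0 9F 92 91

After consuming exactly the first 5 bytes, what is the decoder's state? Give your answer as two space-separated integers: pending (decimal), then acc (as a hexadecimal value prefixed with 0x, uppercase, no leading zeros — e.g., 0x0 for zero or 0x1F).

Answer: 0 0x3A1

Derivation:
Byte[0]=C2: 2-byte lead. pending=1, acc=0x2
Byte[1]=BA: continuation. acc=(acc<<6)|0x3A=0xBA, pending=0
Byte[2]=53: 1-byte. pending=0, acc=0x0
Byte[3]=CE: 2-byte lead. pending=1, acc=0xE
Byte[4]=A1: continuation. acc=(acc<<6)|0x21=0x3A1, pending=0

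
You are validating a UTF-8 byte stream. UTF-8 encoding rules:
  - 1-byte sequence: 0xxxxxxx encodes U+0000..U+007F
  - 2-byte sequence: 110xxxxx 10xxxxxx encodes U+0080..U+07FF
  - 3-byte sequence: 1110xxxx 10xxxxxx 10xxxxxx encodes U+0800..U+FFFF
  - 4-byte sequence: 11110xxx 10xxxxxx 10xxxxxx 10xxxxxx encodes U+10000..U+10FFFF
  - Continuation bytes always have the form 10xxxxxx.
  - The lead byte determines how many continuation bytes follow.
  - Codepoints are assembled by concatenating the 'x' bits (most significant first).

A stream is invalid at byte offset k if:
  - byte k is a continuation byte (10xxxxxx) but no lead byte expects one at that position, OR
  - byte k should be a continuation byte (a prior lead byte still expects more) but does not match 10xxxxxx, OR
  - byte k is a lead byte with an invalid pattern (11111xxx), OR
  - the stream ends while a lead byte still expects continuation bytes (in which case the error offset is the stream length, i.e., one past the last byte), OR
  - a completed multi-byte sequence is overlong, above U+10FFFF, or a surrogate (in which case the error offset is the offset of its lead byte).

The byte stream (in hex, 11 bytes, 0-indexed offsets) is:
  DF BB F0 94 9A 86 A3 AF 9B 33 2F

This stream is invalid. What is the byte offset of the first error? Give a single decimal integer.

Answer: 6

Derivation:
Byte[0]=DF: 2-byte lead, need 1 cont bytes. acc=0x1F
Byte[1]=BB: continuation. acc=(acc<<6)|0x3B=0x7FB
Completed: cp=U+07FB (starts at byte 0)
Byte[2]=F0: 4-byte lead, need 3 cont bytes. acc=0x0
Byte[3]=94: continuation. acc=(acc<<6)|0x14=0x14
Byte[4]=9A: continuation. acc=(acc<<6)|0x1A=0x51A
Byte[5]=86: continuation. acc=(acc<<6)|0x06=0x14686
Completed: cp=U+14686 (starts at byte 2)
Byte[6]=A3: INVALID lead byte (not 0xxx/110x/1110/11110)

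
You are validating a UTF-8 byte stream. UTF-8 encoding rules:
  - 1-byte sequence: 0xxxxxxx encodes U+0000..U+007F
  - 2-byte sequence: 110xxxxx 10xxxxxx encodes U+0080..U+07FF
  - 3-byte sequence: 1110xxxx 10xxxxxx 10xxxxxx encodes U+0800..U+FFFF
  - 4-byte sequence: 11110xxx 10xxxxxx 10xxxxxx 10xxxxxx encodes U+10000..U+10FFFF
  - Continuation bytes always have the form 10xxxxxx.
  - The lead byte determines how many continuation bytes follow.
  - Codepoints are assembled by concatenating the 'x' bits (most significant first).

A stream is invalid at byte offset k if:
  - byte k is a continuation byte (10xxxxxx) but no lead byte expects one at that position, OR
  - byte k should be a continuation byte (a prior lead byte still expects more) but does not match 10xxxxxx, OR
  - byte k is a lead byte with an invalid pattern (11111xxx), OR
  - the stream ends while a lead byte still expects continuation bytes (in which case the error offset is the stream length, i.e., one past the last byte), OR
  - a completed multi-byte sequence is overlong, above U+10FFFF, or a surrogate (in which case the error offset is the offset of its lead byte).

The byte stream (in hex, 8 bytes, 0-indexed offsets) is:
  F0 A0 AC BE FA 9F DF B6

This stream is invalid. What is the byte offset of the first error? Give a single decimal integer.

Byte[0]=F0: 4-byte lead, need 3 cont bytes. acc=0x0
Byte[1]=A0: continuation. acc=(acc<<6)|0x20=0x20
Byte[2]=AC: continuation. acc=(acc<<6)|0x2C=0x82C
Byte[3]=BE: continuation. acc=(acc<<6)|0x3E=0x20B3E
Completed: cp=U+20B3E (starts at byte 0)
Byte[4]=FA: INVALID lead byte (not 0xxx/110x/1110/11110)

Answer: 4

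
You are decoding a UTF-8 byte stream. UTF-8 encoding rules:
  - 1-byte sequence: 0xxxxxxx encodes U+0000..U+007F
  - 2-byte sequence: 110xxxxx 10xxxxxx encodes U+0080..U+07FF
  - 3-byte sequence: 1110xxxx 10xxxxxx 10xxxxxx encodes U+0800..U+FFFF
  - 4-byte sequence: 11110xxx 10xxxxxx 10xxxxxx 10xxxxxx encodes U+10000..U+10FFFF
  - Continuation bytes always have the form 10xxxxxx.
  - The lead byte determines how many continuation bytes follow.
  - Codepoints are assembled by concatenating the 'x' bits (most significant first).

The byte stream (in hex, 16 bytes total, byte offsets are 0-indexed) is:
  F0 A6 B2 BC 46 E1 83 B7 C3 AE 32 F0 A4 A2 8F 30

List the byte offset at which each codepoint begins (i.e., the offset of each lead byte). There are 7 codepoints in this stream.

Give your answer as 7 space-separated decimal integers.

Byte[0]=F0: 4-byte lead, need 3 cont bytes. acc=0x0
Byte[1]=A6: continuation. acc=(acc<<6)|0x26=0x26
Byte[2]=B2: continuation. acc=(acc<<6)|0x32=0x9B2
Byte[3]=BC: continuation. acc=(acc<<6)|0x3C=0x26CBC
Completed: cp=U+26CBC (starts at byte 0)
Byte[4]=46: 1-byte ASCII. cp=U+0046
Byte[5]=E1: 3-byte lead, need 2 cont bytes. acc=0x1
Byte[6]=83: continuation. acc=(acc<<6)|0x03=0x43
Byte[7]=B7: continuation. acc=(acc<<6)|0x37=0x10F7
Completed: cp=U+10F7 (starts at byte 5)
Byte[8]=C3: 2-byte lead, need 1 cont bytes. acc=0x3
Byte[9]=AE: continuation. acc=(acc<<6)|0x2E=0xEE
Completed: cp=U+00EE (starts at byte 8)
Byte[10]=32: 1-byte ASCII. cp=U+0032
Byte[11]=F0: 4-byte lead, need 3 cont bytes. acc=0x0
Byte[12]=A4: continuation. acc=(acc<<6)|0x24=0x24
Byte[13]=A2: continuation. acc=(acc<<6)|0x22=0x922
Byte[14]=8F: continuation. acc=(acc<<6)|0x0F=0x2488F
Completed: cp=U+2488F (starts at byte 11)
Byte[15]=30: 1-byte ASCII. cp=U+0030

Answer: 0 4 5 8 10 11 15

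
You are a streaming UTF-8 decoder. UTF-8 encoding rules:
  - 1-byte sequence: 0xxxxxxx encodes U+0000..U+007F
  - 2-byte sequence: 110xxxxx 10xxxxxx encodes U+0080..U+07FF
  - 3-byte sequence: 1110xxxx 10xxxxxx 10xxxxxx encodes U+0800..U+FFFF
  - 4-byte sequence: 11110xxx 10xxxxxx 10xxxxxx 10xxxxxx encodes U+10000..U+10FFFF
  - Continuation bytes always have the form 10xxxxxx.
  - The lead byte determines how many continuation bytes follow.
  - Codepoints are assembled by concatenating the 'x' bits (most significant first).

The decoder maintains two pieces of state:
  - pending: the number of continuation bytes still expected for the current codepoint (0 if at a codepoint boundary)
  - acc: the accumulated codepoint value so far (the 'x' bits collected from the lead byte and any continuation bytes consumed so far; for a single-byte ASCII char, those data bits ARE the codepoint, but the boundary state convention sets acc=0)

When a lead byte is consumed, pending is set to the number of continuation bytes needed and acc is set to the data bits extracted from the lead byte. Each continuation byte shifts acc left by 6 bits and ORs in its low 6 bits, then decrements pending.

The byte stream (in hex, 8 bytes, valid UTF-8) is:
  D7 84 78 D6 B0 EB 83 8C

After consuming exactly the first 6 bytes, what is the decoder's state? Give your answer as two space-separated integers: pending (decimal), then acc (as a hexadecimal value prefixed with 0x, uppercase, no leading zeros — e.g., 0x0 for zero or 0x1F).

Byte[0]=D7: 2-byte lead. pending=1, acc=0x17
Byte[1]=84: continuation. acc=(acc<<6)|0x04=0x5C4, pending=0
Byte[2]=78: 1-byte. pending=0, acc=0x0
Byte[3]=D6: 2-byte lead. pending=1, acc=0x16
Byte[4]=B0: continuation. acc=(acc<<6)|0x30=0x5B0, pending=0
Byte[5]=EB: 3-byte lead. pending=2, acc=0xB

Answer: 2 0xB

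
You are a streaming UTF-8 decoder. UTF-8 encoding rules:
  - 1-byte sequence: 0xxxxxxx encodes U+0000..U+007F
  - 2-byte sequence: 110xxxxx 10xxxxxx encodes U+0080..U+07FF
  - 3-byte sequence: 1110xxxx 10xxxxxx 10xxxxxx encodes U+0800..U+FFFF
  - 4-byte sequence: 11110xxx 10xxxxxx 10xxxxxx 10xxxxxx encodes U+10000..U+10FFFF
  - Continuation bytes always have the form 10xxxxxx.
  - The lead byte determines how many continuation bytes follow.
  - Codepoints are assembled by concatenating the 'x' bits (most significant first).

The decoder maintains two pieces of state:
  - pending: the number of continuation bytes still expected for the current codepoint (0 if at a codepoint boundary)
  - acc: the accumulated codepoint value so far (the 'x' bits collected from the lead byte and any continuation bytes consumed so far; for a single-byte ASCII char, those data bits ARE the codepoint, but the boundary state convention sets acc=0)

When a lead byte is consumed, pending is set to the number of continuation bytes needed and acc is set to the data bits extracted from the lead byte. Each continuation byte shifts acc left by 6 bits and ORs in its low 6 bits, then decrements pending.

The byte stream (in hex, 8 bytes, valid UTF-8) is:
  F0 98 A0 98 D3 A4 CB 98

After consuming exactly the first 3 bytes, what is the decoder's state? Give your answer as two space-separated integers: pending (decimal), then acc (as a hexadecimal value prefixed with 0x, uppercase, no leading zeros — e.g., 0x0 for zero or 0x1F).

Answer: 1 0x620

Derivation:
Byte[0]=F0: 4-byte lead. pending=3, acc=0x0
Byte[1]=98: continuation. acc=(acc<<6)|0x18=0x18, pending=2
Byte[2]=A0: continuation. acc=(acc<<6)|0x20=0x620, pending=1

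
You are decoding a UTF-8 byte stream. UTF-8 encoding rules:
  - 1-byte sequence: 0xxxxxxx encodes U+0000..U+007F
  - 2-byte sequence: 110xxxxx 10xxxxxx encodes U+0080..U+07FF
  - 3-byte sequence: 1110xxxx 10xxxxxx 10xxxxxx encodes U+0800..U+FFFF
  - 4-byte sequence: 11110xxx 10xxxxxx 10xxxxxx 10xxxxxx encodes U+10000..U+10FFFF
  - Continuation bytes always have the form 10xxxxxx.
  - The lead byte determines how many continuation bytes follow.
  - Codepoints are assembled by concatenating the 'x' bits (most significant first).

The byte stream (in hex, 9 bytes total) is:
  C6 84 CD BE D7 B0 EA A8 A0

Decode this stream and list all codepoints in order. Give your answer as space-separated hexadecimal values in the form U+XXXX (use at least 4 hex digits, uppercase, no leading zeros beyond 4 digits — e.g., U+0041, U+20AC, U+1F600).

Answer: U+0184 U+037E U+05F0 U+AA20

Derivation:
Byte[0]=C6: 2-byte lead, need 1 cont bytes. acc=0x6
Byte[1]=84: continuation. acc=(acc<<6)|0x04=0x184
Completed: cp=U+0184 (starts at byte 0)
Byte[2]=CD: 2-byte lead, need 1 cont bytes. acc=0xD
Byte[3]=BE: continuation. acc=(acc<<6)|0x3E=0x37E
Completed: cp=U+037E (starts at byte 2)
Byte[4]=D7: 2-byte lead, need 1 cont bytes. acc=0x17
Byte[5]=B0: continuation. acc=(acc<<6)|0x30=0x5F0
Completed: cp=U+05F0 (starts at byte 4)
Byte[6]=EA: 3-byte lead, need 2 cont bytes. acc=0xA
Byte[7]=A8: continuation. acc=(acc<<6)|0x28=0x2A8
Byte[8]=A0: continuation. acc=(acc<<6)|0x20=0xAA20
Completed: cp=U+AA20 (starts at byte 6)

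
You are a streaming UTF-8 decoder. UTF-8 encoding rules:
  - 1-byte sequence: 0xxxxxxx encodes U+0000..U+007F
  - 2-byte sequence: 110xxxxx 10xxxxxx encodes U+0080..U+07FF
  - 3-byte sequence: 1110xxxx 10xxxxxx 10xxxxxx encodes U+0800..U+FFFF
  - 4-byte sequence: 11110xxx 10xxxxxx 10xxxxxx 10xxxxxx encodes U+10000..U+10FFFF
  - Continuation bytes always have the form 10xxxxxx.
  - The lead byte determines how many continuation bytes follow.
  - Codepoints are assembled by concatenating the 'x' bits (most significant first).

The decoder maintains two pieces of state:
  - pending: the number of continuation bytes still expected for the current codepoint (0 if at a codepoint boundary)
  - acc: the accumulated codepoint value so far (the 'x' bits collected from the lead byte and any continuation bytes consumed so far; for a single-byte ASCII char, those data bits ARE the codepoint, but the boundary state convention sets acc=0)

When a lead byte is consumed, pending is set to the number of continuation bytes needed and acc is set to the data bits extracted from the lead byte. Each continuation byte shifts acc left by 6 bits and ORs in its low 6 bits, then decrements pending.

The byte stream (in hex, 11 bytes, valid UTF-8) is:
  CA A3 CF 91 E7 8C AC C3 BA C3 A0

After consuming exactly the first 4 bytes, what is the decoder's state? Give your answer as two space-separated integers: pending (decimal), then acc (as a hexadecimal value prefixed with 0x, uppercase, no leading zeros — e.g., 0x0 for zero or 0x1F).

Byte[0]=CA: 2-byte lead. pending=1, acc=0xA
Byte[1]=A3: continuation. acc=(acc<<6)|0x23=0x2A3, pending=0
Byte[2]=CF: 2-byte lead. pending=1, acc=0xF
Byte[3]=91: continuation. acc=(acc<<6)|0x11=0x3D1, pending=0

Answer: 0 0x3D1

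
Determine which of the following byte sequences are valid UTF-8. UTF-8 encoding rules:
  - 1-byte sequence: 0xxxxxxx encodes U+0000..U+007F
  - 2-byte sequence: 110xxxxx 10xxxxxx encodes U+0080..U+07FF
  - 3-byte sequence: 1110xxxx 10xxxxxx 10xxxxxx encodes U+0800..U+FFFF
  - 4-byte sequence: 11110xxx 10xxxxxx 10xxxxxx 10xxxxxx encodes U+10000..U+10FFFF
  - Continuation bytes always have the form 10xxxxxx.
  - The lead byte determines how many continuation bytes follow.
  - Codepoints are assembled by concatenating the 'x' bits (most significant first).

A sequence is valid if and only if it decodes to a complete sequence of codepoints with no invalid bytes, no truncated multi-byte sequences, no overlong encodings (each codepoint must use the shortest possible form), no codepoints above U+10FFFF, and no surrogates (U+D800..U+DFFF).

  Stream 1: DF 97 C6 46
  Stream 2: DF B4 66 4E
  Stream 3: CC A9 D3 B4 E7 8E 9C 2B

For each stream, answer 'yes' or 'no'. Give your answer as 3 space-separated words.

Stream 1: error at byte offset 3. INVALID
Stream 2: decodes cleanly. VALID
Stream 3: decodes cleanly. VALID

Answer: no yes yes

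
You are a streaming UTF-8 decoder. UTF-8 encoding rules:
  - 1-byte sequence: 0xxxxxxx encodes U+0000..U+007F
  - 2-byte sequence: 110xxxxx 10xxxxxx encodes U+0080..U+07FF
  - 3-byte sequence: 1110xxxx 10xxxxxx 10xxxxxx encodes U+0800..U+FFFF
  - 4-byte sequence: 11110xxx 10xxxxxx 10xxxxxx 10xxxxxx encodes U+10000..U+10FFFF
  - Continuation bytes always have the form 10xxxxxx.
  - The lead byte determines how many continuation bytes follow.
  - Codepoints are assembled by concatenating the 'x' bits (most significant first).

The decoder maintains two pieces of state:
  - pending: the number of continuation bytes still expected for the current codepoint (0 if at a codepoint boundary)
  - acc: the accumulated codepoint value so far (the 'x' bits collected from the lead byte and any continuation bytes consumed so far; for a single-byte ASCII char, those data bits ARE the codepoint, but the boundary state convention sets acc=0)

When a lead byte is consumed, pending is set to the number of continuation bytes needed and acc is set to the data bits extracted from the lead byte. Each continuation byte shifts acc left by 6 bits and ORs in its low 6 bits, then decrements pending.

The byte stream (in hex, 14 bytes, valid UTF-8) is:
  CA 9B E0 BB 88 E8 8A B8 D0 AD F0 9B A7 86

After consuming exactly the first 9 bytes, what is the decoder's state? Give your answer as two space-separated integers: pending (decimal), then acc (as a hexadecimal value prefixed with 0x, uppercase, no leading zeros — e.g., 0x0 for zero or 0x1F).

Byte[0]=CA: 2-byte lead. pending=1, acc=0xA
Byte[1]=9B: continuation. acc=(acc<<6)|0x1B=0x29B, pending=0
Byte[2]=E0: 3-byte lead. pending=2, acc=0x0
Byte[3]=BB: continuation. acc=(acc<<6)|0x3B=0x3B, pending=1
Byte[4]=88: continuation. acc=(acc<<6)|0x08=0xEC8, pending=0
Byte[5]=E8: 3-byte lead. pending=2, acc=0x8
Byte[6]=8A: continuation. acc=(acc<<6)|0x0A=0x20A, pending=1
Byte[7]=B8: continuation. acc=(acc<<6)|0x38=0x82B8, pending=0
Byte[8]=D0: 2-byte lead. pending=1, acc=0x10

Answer: 1 0x10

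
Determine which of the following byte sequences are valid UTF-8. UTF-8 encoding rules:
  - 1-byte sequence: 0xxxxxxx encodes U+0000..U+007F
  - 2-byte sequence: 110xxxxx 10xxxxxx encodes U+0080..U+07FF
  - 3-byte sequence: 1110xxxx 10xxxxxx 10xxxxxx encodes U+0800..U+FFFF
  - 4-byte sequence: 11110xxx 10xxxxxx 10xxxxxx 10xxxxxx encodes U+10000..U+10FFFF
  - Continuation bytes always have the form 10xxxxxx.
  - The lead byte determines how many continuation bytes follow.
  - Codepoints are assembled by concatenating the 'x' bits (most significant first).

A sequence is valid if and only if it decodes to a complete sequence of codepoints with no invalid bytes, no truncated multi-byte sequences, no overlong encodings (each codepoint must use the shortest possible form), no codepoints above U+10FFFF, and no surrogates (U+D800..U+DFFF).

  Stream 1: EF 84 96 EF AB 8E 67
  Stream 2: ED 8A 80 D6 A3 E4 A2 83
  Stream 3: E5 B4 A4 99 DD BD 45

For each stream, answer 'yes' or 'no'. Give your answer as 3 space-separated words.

Stream 1: decodes cleanly. VALID
Stream 2: decodes cleanly. VALID
Stream 3: error at byte offset 3. INVALID

Answer: yes yes no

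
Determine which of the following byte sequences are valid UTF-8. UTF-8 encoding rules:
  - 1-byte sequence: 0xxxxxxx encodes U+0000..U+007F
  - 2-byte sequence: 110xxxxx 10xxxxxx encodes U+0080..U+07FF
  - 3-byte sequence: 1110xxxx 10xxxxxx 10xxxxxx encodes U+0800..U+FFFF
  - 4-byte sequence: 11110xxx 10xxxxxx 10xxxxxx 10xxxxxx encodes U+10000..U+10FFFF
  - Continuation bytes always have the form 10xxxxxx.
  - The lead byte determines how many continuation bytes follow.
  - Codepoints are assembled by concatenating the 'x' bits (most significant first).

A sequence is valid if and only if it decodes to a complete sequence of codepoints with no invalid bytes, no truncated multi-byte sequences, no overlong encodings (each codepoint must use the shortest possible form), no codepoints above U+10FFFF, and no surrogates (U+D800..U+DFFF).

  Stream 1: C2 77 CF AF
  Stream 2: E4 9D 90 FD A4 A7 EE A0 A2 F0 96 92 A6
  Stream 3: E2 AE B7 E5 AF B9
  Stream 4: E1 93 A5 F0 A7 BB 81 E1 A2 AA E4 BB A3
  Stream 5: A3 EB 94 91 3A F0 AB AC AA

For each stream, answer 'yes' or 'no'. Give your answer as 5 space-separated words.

Stream 1: error at byte offset 1. INVALID
Stream 2: error at byte offset 3. INVALID
Stream 3: decodes cleanly. VALID
Stream 4: decodes cleanly. VALID
Stream 5: error at byte offset 0. INVALID

Answer: no no yes yes no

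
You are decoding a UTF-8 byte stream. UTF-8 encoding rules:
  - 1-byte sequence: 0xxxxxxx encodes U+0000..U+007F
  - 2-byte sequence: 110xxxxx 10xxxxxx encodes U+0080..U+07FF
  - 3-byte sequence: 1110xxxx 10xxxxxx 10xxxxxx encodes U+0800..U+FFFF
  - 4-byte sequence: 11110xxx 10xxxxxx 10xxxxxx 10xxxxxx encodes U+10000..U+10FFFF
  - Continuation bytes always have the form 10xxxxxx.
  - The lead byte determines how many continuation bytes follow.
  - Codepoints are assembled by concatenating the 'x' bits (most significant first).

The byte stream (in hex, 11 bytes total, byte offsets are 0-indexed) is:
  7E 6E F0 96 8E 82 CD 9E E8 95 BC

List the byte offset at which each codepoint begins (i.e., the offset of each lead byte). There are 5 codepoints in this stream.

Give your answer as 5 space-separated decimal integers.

Byte[0]=7E: 1-byte ASCII. cp=U+007E
Byte[1]=6E: 1-byte ASCII. cp=U+006E
Byte[2]=F0: 4-byte lead, need 3 cont bytes. acc=0x0
Byte[3]=96: continuation. acc=(acc<<6)|0x16=0x16
Byte[4]=8E: continuation. acc=(acc<<6)|0x0E=0x58E
Byte[5]=82: continuation. acc=(acc<<6)|0x02=0x16382
Completed: cp=U+16382 (starts at byte 2)
Byte[6]=CD: 2-byte lead, need 1 cont bytes. acc=0xD
Byte[7]=9E: continuation. acc=(acc<<6)|0x1E=0x35E
Completed: cp=U+035E (starts at byte 6)
Byte[8]=E8: 3-byte lead, need 2 cont bytes. acc=0x8
Byte[9]=95: continuation. acc=(acc<<6)|0x15=0x215
Byte[10]=BC: continuation. acc=(acc<<6)|0x3C=0x857C
Completed: cp=U+857C (starts at byte 8)

Answer: 0 1 2 6 8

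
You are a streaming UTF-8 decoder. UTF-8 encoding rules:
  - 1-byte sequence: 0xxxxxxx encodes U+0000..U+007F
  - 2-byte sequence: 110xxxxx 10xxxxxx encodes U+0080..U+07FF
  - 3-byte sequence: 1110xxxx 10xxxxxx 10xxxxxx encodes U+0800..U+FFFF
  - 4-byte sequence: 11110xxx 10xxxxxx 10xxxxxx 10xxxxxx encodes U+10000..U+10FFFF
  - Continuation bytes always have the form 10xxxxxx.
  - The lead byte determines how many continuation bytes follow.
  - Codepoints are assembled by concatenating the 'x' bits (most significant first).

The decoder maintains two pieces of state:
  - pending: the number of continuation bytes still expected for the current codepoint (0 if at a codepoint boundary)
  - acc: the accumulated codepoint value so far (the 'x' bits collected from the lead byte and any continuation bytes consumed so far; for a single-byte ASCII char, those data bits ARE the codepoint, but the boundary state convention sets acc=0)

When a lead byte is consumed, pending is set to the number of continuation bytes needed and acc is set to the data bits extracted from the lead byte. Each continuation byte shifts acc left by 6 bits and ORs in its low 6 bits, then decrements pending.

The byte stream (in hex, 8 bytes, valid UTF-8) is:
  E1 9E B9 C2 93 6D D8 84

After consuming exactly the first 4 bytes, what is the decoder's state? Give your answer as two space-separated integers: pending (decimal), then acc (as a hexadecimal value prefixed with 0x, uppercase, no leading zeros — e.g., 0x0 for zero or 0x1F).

Answer: 1 0x2

Derivation:
Byte[0]=E1: 3-byte lead. pending=2, acc=0x1
Byte[1]=9E: continuation. acc=(acc<<6)|0x1E=0x5E, pending=1
Byte[2]=B9: continuation. acc=(acc<<6)|0x39=0x17B9, pending=0
Byte[3]=C2: 2-byte lead. pending=1, acc=0x2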